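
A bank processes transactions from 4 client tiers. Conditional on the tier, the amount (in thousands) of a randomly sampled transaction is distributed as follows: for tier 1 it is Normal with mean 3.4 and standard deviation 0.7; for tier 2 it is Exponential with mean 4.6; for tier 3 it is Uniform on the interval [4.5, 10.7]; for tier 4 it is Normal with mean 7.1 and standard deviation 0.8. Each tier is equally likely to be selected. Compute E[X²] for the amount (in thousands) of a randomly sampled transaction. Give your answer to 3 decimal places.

For each component E[X²] = Var + (mean)², giving 1: 12.05; 2: 42.32; 3: 60.9633; 4: 51.05.
Overall E[X²] = 0.25·12.05 + 0.25·42.32 + 0.25·60.9633 + 0.25·51.05 = 41.5958.

41.596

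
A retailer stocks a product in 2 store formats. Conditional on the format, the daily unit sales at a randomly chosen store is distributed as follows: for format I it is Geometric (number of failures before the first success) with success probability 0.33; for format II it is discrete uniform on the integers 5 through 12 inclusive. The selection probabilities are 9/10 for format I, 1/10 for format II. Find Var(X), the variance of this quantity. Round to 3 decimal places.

9.829

Per component, I: μ=2.0303, E[X²]=10.2746; II: μ=8.5, E[X²]=77.5.
E[X] = 0.9·2.0303 + 0.1·8.5 = 2.67727.
E[X²] = 0.9·10.2746 + 0.1·77.5 = 16.9971.
Var(X) = E[X²] − (E[X])² = 16.9971 − 7.16779 = 9.82932.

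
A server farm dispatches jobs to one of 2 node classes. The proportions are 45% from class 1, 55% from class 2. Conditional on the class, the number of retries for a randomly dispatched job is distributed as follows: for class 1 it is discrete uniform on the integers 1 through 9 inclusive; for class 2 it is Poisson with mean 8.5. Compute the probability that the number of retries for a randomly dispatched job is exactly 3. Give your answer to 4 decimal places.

0.0615

Conditional on each class, P(X = 3): 1: 0.111111; 2: 0.0208258.
By total probability, P(X = 3) = 0.45·0.111111 + 0.55·0.0208258 = 0.0614542.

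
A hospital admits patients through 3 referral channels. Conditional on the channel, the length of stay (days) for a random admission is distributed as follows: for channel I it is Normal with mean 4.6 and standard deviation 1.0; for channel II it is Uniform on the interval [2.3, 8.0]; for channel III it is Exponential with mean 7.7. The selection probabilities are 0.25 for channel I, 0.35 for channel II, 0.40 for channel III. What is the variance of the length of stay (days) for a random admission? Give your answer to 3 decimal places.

Per component, I: μ=4.6, E[X²]=22.16; II: μ=5.15, E[X²]=29.23; III: μ=7.7, E[X²]=118.58.
E[X] = 0.25·4.6 + 0.35·5.15 + 0.4·7.7 = 6.0325.
E[X²] = 0.25·22.16 + 0.35·29.23 + 0.4·118.58 = 63.2025.
Var(X) = E[X²] − (E[X])² = 63.2025 − 36.3911 = 26.8114.

26.811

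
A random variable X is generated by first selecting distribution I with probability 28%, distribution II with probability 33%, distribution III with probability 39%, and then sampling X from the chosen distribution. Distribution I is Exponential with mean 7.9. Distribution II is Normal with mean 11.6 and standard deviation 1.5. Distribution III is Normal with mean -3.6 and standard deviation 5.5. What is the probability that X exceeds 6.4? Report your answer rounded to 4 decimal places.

0.4679

Conditional on each component, P(X > 6.4): I: 0.444802; II: 0.999737; III: 0.0345182.
By total probability, P(X > 6.4) = 0.28·0.444802 + 0.33·0.999737 + 0.39·0.0345182 = 0.46792.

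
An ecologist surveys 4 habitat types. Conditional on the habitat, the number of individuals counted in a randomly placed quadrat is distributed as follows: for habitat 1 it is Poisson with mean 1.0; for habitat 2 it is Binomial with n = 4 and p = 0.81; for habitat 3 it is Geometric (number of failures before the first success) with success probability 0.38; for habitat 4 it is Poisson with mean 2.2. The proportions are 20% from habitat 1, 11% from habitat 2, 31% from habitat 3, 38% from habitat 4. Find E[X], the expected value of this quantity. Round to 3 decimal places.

1.898

Component means — 1: 1; 2: 3.24; 3: 1.63158; 4: 2.2.
E[X] = 0.2·1 + 0.11·3.24 + 0.31·1.63158 + 0.38·2.2 = 1.89819.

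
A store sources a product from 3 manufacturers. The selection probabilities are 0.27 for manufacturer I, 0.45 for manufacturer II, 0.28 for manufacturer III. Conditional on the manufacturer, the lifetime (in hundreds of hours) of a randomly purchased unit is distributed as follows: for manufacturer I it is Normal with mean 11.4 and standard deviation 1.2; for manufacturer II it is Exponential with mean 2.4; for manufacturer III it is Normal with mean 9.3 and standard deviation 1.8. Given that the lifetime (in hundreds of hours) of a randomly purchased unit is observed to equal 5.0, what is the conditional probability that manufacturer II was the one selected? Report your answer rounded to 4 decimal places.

Likelihoods f(5.0 | ·): I: 2.21358e-07; II: 0.051881; III: 0.0127769.
Posterior ∝ prior × likelihood. Numerator for II: 0.45·0.051881 = 0.0233465.
Normalizing constant: 0.27·2.21358e-07 + 0.45·0.051881 + 0.28·0.0127769 = 0.026924.
P(II | observation) = 0.0233465 / 0.026924 = 0.867123.

0.8671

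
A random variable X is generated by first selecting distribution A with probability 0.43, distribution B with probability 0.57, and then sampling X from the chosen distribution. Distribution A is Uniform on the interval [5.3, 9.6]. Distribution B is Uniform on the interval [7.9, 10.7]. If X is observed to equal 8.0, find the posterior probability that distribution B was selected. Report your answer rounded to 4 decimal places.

Likelihoods f(8.0 | ·): A: 0.232558; B: 0.357143.
Posterior ∝ prior × likelihood. Numerator for B: 0.57·0.357143 = 0.203571.
Normalizing constant: 0.43·0.232558 + 0.57·0.357143 = 0.303571.
P(B | observation) = 0.203571 / 0.303571 = 0.670588.

0.6706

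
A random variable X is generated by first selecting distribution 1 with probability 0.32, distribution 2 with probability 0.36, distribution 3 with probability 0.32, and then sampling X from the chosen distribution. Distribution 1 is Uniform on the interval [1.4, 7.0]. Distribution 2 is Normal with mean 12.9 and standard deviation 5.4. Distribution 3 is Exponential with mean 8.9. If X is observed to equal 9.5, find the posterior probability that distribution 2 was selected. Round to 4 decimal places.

Likelihoods f(9.5 | ·): 1: 0; 2: 0.0605943; 3: 0.03864.
Posterior ∝ prior × likelihood. Numerator for 2: 0.36·0.0605943 = 0.021814.
Normalizing constant: 0.32·0 + 0.36·0.0605943 + 0.32·0.03864 = 0.0341788.
P(2 | observation) = 0.021814 / 0.0341788 = 0.638231.

0.6382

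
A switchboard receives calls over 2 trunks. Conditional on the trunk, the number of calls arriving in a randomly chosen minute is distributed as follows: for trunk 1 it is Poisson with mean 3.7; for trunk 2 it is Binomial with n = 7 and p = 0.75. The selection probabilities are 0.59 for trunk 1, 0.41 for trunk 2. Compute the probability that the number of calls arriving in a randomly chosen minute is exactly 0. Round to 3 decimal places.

Conditional on each trunk, P(X = 0): 1: 0.0247235; 2: 6.10352e-05.
By total probability, P(X = 0) = 0.59·0.0247235 + 0.41·6.10352e-05 = 0.0146119.

0.015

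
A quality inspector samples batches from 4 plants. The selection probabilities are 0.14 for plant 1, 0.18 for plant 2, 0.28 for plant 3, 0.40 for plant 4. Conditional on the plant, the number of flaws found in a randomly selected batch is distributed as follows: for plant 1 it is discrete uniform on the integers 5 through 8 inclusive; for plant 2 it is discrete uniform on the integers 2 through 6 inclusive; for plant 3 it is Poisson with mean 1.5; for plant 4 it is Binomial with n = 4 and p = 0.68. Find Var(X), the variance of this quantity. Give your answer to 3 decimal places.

Per component, 1: μ=6.5, E[X²]=43.5; 2: μ=4, E[X²]=18; 3: μ=1.5, E[X²]=3.75; 4: μ=2.72, E[X²]=8.2688.
E[X] = 0.14·6.5 + 0.18·4 + 0.28·1.5 + 0.4·2.72 = 3.138.
E[X²] = 0.14·43.5 + 0.18·18 + 0.28·3.75 + 0.4·8.2688 = 13.6875.
Var(X) = E[X²] − (E[X])² = 13.6875 − 9.84704 = 3.84048.

3.840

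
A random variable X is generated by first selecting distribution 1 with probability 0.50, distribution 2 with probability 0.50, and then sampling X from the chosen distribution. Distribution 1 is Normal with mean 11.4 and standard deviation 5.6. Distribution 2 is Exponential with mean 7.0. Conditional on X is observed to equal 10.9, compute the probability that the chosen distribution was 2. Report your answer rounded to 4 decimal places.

Likelihoods f(10.9 | ·): 1: 0.0709563; 2: 0.0301053.
Posterior ∝ prior × likelihood. Numerator for 2: 0.5·0.0301053 = 0.0150527.
Normalizing constant: 0.5·0.0709563 + 0.5·0.0301053 = 0.0505308.
P(2 | observation) = 0.0150527 / 0.0505308 = 0.297891.

0.2979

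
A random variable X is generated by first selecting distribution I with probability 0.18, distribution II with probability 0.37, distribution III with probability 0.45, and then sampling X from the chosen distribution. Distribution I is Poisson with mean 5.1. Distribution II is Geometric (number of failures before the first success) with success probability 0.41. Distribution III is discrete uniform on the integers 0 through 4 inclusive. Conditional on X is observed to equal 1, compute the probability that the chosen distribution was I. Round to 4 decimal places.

Likelihoods P(X=1 | ·): I: 0.0310934; II: 0.2419; III: 0.2.
Posterior ∝ prior × likelihood. Numerator for I: 0.18·0.0310934 = 0.00559681.
Normalizing constant: 0.18·0.0310934 + 0.37·0.2419 + 0.45·0.2 = 0.1851.
P(I | observation) = 0.00559681 / 0.1851 = 0.0302367.

0.0302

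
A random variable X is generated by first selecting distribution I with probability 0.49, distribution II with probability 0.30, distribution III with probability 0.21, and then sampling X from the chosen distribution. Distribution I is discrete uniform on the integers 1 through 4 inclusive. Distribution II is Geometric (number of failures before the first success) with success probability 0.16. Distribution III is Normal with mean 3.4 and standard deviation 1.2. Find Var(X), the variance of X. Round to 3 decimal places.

12.169

Per component, I: μ=2.5, E[X²]=7.5; II: μ=5.25, E[X²]=60.375; III: μ=3.4, E[X²]=13.
E[X] = 0.49·2.5 + 0.3·5.25 + 0.21·3.4 = 3.514.
E[X²] = 0.49·7.5 + 0.3·60.375 + 0.21·13 = 24.5175.
Var(X) = E[X²] − (E[X])² = 24.5175 − 12.3482 = 12.1693.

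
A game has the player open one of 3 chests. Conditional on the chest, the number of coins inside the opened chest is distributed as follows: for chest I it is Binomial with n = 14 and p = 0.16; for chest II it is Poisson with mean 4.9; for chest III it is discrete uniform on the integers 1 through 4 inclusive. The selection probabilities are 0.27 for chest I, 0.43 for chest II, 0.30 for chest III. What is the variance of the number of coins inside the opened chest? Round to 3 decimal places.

4.560

Per component, I: μ=2.24, E[X²]=6.8992; II: μ=4.9, E[X²]=28.91; III: μ=2.5, E[X²]=7.5.
E[X] = 0.27·2.24 + 0.43·4.9 + 0.3·2.5 = 3.4618.
E[X²] = 0.27·6.8992 + 0.43·28.91 + 0.3·7.5 = 16.5441.
Var(X) = E[X²] − (E[X])² = 16.5441 − 11.9841 = 4.56002.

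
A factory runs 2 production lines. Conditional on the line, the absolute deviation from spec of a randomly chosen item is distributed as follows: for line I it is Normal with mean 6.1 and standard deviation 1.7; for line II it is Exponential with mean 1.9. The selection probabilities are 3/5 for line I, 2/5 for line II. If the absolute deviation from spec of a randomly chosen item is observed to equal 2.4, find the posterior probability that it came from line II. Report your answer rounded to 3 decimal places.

Likelihoods f(2.4 | ·): I: 0.02197; II: 0.148821.
Posterior ∝ prior × likelihood. Numerator for II: 0.4·0.148821 = 0.0595284.
Normalizing constant: 0.6·0.02197 + 0.4·0.148821 = 0.0727103.
P(II | observation) = 0.0595284 / 0.0727103 = 0.818706.

0.819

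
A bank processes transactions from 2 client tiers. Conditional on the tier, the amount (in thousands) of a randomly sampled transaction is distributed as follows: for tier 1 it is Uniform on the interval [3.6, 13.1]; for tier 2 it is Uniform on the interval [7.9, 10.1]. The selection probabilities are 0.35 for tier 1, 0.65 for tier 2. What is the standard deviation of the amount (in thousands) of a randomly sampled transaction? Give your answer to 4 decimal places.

1.7293

Per component, 1: μ=8.35, E[X²]=77.2433; 2: μ=9, E[X²]=81.4033.
E[X] = 0.35·8.35 + 0.65·9 = 8.7725.
E[X²] = 0.35·77.2433 + 0.65·81.4033 = 79.9473.
Var(X) = E[X²] − (E[X])² = 79.9473 − 76.9568 = 2.99058.
SD(X) = √2.99058 = 1.72933.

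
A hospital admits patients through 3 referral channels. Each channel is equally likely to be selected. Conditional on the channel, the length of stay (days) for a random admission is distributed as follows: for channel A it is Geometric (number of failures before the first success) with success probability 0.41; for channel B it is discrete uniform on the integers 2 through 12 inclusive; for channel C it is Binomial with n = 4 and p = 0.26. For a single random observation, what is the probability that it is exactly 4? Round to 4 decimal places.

Conditional on each channel, P(X = 4): A: 0.0496812; B: 0.0909091; C: 0.00456976.
By total probability, P(X = 4) = 0.333333·0.0496812 + 0.333333·0.0909091 + 0.333333·0.00456976 = 0.0483867.

0.0484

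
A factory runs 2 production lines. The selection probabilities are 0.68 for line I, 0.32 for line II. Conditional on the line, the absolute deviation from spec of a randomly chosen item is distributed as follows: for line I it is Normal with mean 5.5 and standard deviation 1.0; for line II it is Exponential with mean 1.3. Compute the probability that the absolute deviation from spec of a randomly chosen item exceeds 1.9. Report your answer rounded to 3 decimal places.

Conditional on each line, P(X > 1.9): I: 0.999841; II: 0.231879.
By total probability, P(X > 1.9) = 0.68·0.999841 + 0.32·0.231879 = 0.754093.

0.754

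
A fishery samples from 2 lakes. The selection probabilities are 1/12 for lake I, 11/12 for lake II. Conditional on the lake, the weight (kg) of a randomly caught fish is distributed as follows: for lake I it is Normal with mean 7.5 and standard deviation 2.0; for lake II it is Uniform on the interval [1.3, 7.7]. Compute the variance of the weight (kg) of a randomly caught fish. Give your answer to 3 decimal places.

4.150

Per component, I: μ=7.5, E[X²]=60.25; II: μ=4.5, E[X²]=23.6633.
E[X] = 0.0833333·7.5 + 0.916667·4.5 = 4.75.
E[X²] = 0.0833333·60.25 + 0.916667·23.6633 = 26.7122.
Var(X) = E[X²] − (E[X])² = 26.7122 − 22.5625 = 4.14972.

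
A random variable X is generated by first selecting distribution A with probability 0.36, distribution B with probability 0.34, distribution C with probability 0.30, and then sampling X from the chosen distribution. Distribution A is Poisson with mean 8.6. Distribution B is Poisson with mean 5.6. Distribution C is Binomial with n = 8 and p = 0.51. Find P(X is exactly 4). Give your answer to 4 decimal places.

0.1485

Conditional on each component, P(X = 4): A: 0.0419614; B: 0.151528; C: 0.273.
By total probability, P(X = 4) = 0.36·0.0419614 + 0.34·0.151528 + 0.3·0.273 = 0.148526.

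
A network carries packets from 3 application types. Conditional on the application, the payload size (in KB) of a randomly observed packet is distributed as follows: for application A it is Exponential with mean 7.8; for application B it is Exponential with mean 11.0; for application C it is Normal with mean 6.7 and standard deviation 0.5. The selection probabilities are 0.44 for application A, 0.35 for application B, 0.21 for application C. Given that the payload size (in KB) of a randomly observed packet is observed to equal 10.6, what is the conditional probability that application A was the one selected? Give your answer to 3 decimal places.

Likelihoods f(10.6 | ·): A: 0.032939; B: 0.0346821; C: 4.90571e-14.
Posterior ∝ prior × likelihood. Numerator for A: 0.44·0.032939 = 0.0144932.
Normalizing constant: 0.44·0.032939 + 0.35·0.0346821 + 0.21·4.90571e-14 = 0.0266319.
P(A | observation) = 0.0144932 / 0.0266319 = 0.544203.

0.544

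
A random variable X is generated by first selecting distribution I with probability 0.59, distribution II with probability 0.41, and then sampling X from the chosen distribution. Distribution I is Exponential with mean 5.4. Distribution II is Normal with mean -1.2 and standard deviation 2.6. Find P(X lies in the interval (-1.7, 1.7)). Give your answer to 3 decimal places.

Conditional on each component, P(-1.7 < X < 1.7): I: 0.270076; II: 0.443907.
By total probability, P(-1.7 < X < 1.7) = 0.59·0.270076 + 0.41·0.443907 = 0.341347.

0.341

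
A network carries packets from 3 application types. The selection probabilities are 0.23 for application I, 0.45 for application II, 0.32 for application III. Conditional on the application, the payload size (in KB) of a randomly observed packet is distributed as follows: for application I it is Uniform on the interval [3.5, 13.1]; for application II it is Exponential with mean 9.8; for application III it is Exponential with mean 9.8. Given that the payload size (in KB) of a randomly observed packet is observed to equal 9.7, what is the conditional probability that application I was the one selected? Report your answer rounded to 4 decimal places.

0.4507

Likelihoods f(9.7 | ·): I: 0.104167; II: 0.0379237; III: 0.0379237.
Posterior ∝ prior × likelihood. Numerator for I: 0.23·0.104167 = 0.0239583.
Normalizing constant: 0.23·0.104167 + 0.45·0.0379237 + 0.32·0.0379237 = 0.0531596.
P(I | observation) = 0.0239583 / 0.0531596 = 0.450687.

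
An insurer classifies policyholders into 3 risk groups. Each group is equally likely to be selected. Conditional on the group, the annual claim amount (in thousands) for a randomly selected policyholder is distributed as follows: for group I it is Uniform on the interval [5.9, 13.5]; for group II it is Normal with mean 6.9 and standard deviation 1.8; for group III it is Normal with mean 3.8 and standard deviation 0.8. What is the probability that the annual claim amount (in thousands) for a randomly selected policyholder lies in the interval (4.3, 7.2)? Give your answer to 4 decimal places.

Conditional on each group, P(4.3 < X < 7.2): I: 0.171053; II: 0.491877; III: 0.265975.
By total probability, P(4.3 < X < 7.2) = 0.333333·0.171053 + 0.333333·0.491877 + 0.333333·0.265975 = 0.309635.

0.3096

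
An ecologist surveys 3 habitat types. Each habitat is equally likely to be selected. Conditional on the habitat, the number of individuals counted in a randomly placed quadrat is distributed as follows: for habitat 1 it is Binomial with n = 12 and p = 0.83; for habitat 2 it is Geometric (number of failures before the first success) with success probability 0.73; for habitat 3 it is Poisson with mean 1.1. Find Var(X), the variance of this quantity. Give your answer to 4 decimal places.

20.1003

Per component, 1: μ=9.96, E[X²]=100.895; 2: μ=0.369863, E[X²]=0.64346; 3: μ=1.1, E[X²]=2.31.
E[X] = 0.333333·9.96 + 0.333333·0.369863 + 0.333333·1.1 = 3.80995.
E[X²] = 0.333333·100.895 + 0.333333·0.64346 + 0.333333·2.31 = 34.6161.
Var(X) = E[X²] − (E[X])² = 34.6161 − 14.5158 = 20.1003.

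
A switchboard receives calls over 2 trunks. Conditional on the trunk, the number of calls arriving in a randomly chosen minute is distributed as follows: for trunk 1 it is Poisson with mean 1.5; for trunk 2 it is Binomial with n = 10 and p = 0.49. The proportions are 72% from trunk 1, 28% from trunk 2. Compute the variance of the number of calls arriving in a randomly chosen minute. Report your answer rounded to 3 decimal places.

Per component, 1: μ=1.5, E[X²]=3.75; 2: μ=4.9, E[X²]=26.509.
E[X] = 0.72·1.5 + 0.28·4.9 = 2.452.
E[X²] = 0.72·3.75 + 0.28·26.509 = 10.1225.
Var(X) = E[X²] − (E[X])² = 10.1225 − 6.0123 = 4.11022.

4.110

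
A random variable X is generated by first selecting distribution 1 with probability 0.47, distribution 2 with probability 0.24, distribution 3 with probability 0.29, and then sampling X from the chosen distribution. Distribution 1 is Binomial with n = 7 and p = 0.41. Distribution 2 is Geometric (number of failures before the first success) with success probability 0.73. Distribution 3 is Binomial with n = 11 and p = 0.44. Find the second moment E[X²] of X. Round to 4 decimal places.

12.4011

For each component E[X²] = Var + (mean)², giving 1: 9.9302; 2: 0.64346; 3: 26.136.
Overall E[X²] = 0.47·9.9302 + 0.24·0.64346 + 0.29·26.136 = 12.4011.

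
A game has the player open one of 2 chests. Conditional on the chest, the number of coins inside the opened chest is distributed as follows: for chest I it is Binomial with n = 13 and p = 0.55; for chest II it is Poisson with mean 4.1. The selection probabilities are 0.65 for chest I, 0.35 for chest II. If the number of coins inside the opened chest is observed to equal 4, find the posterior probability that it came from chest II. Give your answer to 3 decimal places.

Likelihoods P(X=4 | ·): I: 0.0495073; II: 0.195127.
Posterior ∝ prior × likelihood. Numerator for II: 0.35·0.195127 = 0.0682944.
Normalizing constant: 0.65·0.0495073 + 0.35·0.195127 = 0.100474.
P(II | observation) = 0.0682944 / 0.100474 = 0.679721.

0.680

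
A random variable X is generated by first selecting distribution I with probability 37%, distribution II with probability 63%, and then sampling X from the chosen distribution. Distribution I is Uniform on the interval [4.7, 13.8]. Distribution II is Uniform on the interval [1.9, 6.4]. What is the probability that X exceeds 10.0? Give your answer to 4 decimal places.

Conditional on each component, P(X > 10.0): I: 0.417582; II: 0.
By total probability, P(X > 10.0) = 0.37·0.417582 + 0.63·0 = 0.154505.

0.1545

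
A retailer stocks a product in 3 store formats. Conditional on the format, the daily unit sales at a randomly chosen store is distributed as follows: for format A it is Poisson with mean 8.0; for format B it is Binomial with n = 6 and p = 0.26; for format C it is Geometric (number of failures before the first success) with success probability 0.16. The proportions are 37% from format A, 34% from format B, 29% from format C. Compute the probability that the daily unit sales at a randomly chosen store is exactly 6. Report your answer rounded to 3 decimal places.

0.062

Conditional on each format, P(X = 6): A: 0.122138; B: 0.000308916; C: 0.0562077.
By total probability, P(X = 6) = 0.37·0.122138 + 0.34·0.000308916 + 0.29·0.0562077 = 0.0615964.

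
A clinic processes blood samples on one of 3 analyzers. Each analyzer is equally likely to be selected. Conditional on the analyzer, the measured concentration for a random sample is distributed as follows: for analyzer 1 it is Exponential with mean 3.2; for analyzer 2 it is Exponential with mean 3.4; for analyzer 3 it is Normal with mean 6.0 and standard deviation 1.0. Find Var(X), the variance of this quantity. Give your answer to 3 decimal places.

9.227

Per component, 1: μ=3.2, E[X²]=20.48; 2: μ=3.4, E[X²]=23.12; 3: μ=6, E[X²]=37.
E[X] = 0.333333·3.2 + 0.333333·3.4 + 0.333333·6 = 4.2.
E[X²] = 0.333333·20.48 + 0.333333·23.12 + 0.333333·37 = 26.8667.
Var(X) = E[X²] − (E[X])² = 26.8667 − 17.64 = 9.22667.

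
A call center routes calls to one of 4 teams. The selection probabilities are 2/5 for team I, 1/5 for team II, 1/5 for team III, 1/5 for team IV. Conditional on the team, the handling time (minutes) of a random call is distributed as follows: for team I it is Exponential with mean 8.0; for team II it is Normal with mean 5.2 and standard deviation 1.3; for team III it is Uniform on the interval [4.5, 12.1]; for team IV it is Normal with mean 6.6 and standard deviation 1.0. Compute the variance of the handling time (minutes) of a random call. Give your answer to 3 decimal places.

Per component, I: μ=8, E[X²]=128; II: μ=5.2, E[X²]=28.73; III: μ=8.3, E[X²]=73.7033; IV: μ=6.6, E[X²]=44.56.
E[X] = 0.4·8 + 0.2·5.2 + 0.2·8.3 + 0.2·6.6 = 7.22.
E[X²] = 0.4·128 + 0.2·28.73 + 0.2·73.7033 + 0.2·44.56 = 80.5987.
Var(X) = E[X²] − (E[X])² = 80.5987 − 52.1284 = 28.4703.

28.470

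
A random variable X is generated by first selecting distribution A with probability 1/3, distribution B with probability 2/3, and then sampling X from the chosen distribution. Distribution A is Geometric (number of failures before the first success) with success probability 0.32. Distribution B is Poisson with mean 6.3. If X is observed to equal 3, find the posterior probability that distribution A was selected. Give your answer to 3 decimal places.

0.397

Likelihoods P(X=3 | ·): A: 0.100618; B: 0.0765271.
Posterior ∝ prior × likelihood. Numerator for A: 0.333333·0.100618 = 0.0335394.
Normalizing constant: 0.333333·0.100618 + 0.666667·0.0765271 = 0.0845575.
P(A | observation) = 0.0335394 / 0.0845575 = 0.396646.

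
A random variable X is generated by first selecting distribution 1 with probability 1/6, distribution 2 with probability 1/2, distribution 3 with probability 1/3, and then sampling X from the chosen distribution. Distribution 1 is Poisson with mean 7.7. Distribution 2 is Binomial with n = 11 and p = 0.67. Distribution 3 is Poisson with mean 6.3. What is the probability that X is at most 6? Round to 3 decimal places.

Conditional on each component, P(X ≤ 6): 1: 0.351369; 2: 0.280694; 3: 0.558233.
By total probability, P(X ≤ 6) = 0.166667·0.351369 + 0.5·0.280694 + 0.333333·0.558233 = 0.384986.

0.385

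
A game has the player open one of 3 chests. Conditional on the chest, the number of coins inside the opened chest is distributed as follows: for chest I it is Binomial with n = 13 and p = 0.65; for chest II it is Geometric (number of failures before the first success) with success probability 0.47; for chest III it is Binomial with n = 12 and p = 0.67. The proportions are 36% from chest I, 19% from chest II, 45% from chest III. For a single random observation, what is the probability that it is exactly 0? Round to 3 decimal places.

Conditional on each chest, P(X = 0): I: 1.18273e-06; II: 0.47; III: 1.66789e-06.
By total probability, P(X = 0) = 0.36·1.18273e-06 + 0.19·0.47 + 0.45·1.66789e-06 = 0.0893012.

0.089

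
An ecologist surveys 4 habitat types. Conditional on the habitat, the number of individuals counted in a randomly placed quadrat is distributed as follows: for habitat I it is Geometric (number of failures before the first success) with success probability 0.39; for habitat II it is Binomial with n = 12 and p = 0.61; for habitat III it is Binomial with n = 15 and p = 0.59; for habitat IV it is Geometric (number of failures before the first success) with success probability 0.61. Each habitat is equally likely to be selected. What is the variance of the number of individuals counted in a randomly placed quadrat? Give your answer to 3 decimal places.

Per component, I: μ=1.5641, E[X²]=6.45694; II: μ=7.32, E[X²]=56.4372; III: μ=8.85, E[X²]=81.951; IV: μ=0.639344, E[X²]=1.45687.
E[X] = 0.25·1.5641 + 0.25·7.32 + 0.25·8.85 + 0.25·0.639344 = 4.59336.
E[X²] = 0.25·6.45694 + 0.25·56.4372 + 0.25·81.951 + 0.25·1.45687 = 36.5755.
Var(X) = E[X²] − (E[X])² = 36.5755 − 21.099 = 15.4765.

15.477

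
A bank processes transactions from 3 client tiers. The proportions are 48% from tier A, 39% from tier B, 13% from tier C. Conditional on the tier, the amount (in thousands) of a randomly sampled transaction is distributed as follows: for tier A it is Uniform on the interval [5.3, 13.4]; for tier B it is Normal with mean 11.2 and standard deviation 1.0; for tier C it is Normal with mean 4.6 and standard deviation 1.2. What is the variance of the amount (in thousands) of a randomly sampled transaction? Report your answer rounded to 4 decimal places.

7.4587

Per component, A: μ=9.35, E[X²]=92.89; B: μ=11.2, E[X²]=126.44; C: μ=4.6, E[X²]=22.6.
E[X] = 0.48·9.35 + 0.39·11.2 + 0.13·4.6 = 9.454.
E[X²] = 0.48·92.89 + 0.39·126.44 + 0.13·22.6 = 96.8368.
Var(X) = E[X²] − (E[X])² = 96.8368 − 89.3781 = 7.45868.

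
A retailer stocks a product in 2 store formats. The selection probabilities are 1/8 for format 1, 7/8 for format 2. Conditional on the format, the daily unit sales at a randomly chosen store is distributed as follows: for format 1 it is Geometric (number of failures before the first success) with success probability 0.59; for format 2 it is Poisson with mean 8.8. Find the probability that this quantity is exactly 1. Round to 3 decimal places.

0.031

Conditional on each format, P(X = 1): 1: 0.2419; 2: 0.00132645.
By total probability, P(X = 1) = 0.125·0.2419 + 0.875·0.00132645 = 0.0313981.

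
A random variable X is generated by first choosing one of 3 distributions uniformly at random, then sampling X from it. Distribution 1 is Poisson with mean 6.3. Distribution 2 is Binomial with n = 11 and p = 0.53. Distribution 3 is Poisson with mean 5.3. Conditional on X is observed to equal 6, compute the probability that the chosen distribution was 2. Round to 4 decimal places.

Likelihoods P(X=6 | ·): 1: 0.159461; 2: 0.234848; 3: 0.15366.
Posterior ∝ prior × likelihood. Numerator for 2: 0.333333·0.234848 = 0.0782826.
Normalizing constant: 0.333333·0.159461 + 0.333333·0.234848 + 0.333333·0.15366 = 0.182657.
P(2 | observation) = 0.0782826 / 0.182657 = 0.428578.

0.4286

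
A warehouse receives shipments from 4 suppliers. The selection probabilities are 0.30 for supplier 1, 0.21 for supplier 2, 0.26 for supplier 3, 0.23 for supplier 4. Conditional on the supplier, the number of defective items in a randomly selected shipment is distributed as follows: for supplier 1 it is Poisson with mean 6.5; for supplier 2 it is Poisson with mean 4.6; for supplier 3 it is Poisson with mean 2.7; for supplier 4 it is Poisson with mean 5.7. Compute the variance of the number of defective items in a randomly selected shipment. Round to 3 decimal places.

Per component, 1: μ=6.5, E[X²]=48.75; 2: μ=4.6, E[X²]=25.76; 3: μ=2.7, E[X²]=9.99; 4: μ=5.7, E[X²]=38.19.
E[X] = 0.3·6.5 + 0.21·4.6 + 0.26·2.7 + 0.23·5.7 = 4.929.
E[X²] = 0.3·48.75 + 0.21·25.76 + 0.26·9.99 + 0.23·38.19 = 31.4157.
Var(X) = E[X²] − (E[X])² = 31.4157 − 24.295 = 7.12066.

7.121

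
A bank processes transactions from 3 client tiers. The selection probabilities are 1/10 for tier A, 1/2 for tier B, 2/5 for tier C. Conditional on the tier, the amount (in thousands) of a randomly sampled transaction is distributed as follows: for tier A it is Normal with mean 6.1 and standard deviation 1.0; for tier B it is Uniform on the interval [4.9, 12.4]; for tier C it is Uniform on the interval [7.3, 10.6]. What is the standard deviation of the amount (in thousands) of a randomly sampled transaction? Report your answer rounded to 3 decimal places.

1.864

Per component, A: μ=6.1, E[X²]=38.21; B: μ=8.65, E[X²]=79.51; C: μ=8.95, E[X²]=81.01.
E[X] = 0.1·6.1 + 0.5·8.65 + 0.4·8.95 = 8.515.
E[X²] = 0.1·38.21 + 0.5·79.51 + 0.4·81.01 = 75.98.
Var(X) = E[X²] − (E[X])² = 75.98 − 72.5052 = 3.47477.
SD(X) = √3.47477 = 1.86407.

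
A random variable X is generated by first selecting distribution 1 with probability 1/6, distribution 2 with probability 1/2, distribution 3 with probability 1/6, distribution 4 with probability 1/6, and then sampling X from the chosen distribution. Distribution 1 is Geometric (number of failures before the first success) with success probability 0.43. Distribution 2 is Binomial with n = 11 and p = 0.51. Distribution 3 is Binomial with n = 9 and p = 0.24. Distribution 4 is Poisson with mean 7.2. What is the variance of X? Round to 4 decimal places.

7.7776

Per component, 1: μ=1.32558, E[X²]=4.83991; 2: μ=5.61, E[X²]=34.221; 3: μ=2.16, E[X²]=6.3072; 4: μ=7.2, E[X²]=59.04.
E[X] = 0.166667·1.32558 + 0.5·5.61 + 0.166667·2.16 + 0.166667·7.2 = 4.58593.
E[X²] = 0.166667·4.83991 + 0.5·34.221 + 0.166667·6.3072 + 0.166667·59.04 = 28.8084.
Var(X) = E[X²] − (E[X])² = 28.8084 − 21.0308 = 7.7776.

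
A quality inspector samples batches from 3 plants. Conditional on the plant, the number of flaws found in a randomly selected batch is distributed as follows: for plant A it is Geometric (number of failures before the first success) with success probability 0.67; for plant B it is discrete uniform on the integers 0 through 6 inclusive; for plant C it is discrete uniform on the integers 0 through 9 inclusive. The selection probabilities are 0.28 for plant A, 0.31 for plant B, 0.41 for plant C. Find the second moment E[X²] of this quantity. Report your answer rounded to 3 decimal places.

For each component E[X²] = Var + (mean)², giving A: 0.977723; B: 13; C: 28.5.
Overall E[X²] = 0.28·0.977723 + 0.31·13 + 0.41·28.5 = 15.9888.

15.989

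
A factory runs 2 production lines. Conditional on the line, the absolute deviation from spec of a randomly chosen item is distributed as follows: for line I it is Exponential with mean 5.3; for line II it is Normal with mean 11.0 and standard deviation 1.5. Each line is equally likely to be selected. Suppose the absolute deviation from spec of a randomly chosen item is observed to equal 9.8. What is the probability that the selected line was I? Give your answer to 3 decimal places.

0.133

Likelihoods f(9.8 | ·): I: 0.0296954; II: 0.193128.
Posterior ∝ prior × likelihood. Numerator for I: 0.5·0.0296954 = 0.0148477.
Normalizing constant: 0.5·0.0296954 + 0.5·0.193128 = 0.111412.
P(I | observation) = 0.0148477 / 0.111412 = 0.133269.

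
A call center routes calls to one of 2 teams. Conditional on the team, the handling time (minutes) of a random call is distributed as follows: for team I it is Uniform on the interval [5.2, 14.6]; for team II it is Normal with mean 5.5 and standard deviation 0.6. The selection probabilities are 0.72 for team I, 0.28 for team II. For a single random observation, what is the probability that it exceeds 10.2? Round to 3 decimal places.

0.337

Conditional on each team, P(X > 10.2): I: 0.468085; II: 2.44249e-15.
By total probability, P(X > 10.2) = 0.72·0.468085 + 0.28·2.44249e-15 = 0.337021.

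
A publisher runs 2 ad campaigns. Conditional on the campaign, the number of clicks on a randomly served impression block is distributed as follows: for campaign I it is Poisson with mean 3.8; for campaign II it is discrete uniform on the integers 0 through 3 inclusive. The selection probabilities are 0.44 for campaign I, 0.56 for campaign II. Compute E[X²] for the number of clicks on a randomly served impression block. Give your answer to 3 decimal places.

9.986

For each component E[X²] = Var + (mean)², giving I: 18.24; II: 3.5.
Overall E[X²] = 0.44·18.24 + 0.56·3.5 = 9.9856.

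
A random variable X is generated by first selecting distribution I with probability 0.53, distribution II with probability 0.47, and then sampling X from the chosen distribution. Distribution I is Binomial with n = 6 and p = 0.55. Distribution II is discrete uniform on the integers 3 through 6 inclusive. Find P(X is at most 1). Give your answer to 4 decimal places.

0.0367

Conditional on each component, P(X ≤ 1): I: 0.069198; II: 0.
By total probability, P(X ≤ 1) = 0.53·0.069198 + 0.47·0 = 0.036675.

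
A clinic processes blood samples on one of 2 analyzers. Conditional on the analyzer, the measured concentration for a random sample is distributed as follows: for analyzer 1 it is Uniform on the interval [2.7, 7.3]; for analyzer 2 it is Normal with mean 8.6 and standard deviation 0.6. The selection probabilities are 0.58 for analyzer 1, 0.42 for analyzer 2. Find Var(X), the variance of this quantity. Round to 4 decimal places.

4.3310

Per component, 1: μ=5, E[X²]=26.7633; 2: μ=8.6, E[X²]=74.32.
E[X] = 0.58·5 + 0.42·8.6 = 6.512.
E[X²] = 0.58·26.7633 + 0.42·74.32 = 46.7371.
Var(X) = E[X²] − (E[X])² = 46.7371 − 42.4061 = 4.33099.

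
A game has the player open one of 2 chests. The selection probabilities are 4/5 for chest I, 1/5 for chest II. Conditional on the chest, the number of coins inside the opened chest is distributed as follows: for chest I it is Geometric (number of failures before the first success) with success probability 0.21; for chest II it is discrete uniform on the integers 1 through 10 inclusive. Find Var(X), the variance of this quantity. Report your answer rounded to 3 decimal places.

16.464

Per component, I: μ=3.7619, E[X²]=32.0658; II: μ=5.5, E[X²]=38.5.
E[X] = 0.8·3.7619 + 0.2·5.5 = 4.10952.
E[X²] = 0.8·32.0658 + 0.2·38.5 = 33.3526.
Var(X) = E[X²] − (E[X])² = 33.3526 − 16.8882 = 16.4644.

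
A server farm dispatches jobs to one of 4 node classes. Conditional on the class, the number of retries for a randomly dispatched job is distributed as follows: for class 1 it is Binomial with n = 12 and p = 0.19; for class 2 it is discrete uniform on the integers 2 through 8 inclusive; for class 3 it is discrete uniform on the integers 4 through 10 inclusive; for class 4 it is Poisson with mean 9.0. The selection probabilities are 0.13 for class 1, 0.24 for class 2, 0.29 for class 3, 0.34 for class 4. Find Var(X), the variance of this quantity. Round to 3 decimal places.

Per component, 1: μ=2.28, E[X²]=7.0452; 2: μ=5, E[X²]=29; 3: μ=7, E[X²]=53; 4: μ=9, E[X²]=90.
E[X] = 0.13·2.28 + 0.24·5 + 0.29·7 + 0.34·9 = 6.5864.
E[X²] = 0.13·7.0452 + 0.24·29 + 0.29·53 + 0.34·90 = 53.8459.
Var(X) = E[X²] − (E[X])² = 53.8459 − 43.3807 = 10.4652.

10.465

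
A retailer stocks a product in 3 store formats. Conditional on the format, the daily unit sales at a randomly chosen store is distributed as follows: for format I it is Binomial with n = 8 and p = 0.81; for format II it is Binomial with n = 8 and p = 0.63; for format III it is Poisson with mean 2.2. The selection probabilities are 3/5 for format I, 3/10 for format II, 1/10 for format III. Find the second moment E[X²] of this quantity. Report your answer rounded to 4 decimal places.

34.8169

For each component E[X²] = Var + (mean)², giving I: 43.2216; II: 27.2664; III: 7.04.
Overall E[X²] = 0.6·43.2216 + 0.3·27.2664 + 0.1·7.04 = 34.8169.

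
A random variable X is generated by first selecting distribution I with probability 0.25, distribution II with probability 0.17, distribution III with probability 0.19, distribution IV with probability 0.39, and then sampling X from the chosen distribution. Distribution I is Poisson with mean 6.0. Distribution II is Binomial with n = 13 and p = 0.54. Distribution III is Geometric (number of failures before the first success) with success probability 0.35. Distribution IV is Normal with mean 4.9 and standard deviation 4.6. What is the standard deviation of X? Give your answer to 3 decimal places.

Per component, I: μ=6, E[X²]=42; II: μ=7.02, E[X²]=52.5096; III: μ=1.85714, E[X²]=8.7551; IV: μ=4.9, E[X²]=45.17.
E[X] = 0.25·6 + 0.17·7.02 + 0.19·1.85714 + 0.39·4.9 = 4.95726.
E[X²] = 0.25·42 + 0.17·52.5096 + 0.19·8.7551 + 0.39·45.17 = 38.7064.
Var(X) = E[X²] − (E[X])² = 38.7064 − 24.5744 = 14.132.
SD(X) = √14.132 = 3.75926.

3.759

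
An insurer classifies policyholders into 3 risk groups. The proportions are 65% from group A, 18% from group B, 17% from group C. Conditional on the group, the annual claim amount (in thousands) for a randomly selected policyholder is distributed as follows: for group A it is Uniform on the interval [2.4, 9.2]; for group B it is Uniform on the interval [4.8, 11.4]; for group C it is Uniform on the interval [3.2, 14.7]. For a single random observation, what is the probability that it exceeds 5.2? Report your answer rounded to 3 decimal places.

0.692

Conditional on each group, P(X > 5.2): A: 0.588235; B: 0.939394; C: 0.826087.
By total probability, P(X > 5.2) = 0.65·0.588235 + 0.18·0.939394 + 0.17·0.826087 = 0.691879.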